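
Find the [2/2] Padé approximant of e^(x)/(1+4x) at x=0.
(169*x**2/972 + 109*x/162 + 1)/(-1271*x**2/972 + 595*x/162 + 1)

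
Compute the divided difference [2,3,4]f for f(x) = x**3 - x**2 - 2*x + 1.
8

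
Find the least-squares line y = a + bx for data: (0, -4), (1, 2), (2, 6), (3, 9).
a = -16/5, b = 43/10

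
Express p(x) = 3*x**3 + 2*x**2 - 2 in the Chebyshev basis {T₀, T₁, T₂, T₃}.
-T₀ + (9/4)T₁ + T₂ + (3/4)T₃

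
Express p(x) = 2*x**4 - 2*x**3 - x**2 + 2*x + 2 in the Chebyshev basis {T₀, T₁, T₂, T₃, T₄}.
(9/4)T₀ + (1/2)T₁ + (1/2)T₂ + (-1/2)T₃ + (1/4)T₄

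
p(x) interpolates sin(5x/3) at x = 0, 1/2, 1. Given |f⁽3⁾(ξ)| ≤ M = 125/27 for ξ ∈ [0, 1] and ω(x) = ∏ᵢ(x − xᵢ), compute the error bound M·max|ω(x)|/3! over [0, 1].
125*sqrt(3)/5832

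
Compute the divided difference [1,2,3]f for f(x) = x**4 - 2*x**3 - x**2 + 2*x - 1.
12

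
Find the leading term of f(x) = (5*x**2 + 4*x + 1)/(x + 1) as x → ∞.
5*x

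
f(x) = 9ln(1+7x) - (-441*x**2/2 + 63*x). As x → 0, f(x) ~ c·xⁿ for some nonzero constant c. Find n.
3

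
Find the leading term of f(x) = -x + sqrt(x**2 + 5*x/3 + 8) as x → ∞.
5/6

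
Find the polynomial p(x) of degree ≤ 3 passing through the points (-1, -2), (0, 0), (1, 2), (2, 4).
2*x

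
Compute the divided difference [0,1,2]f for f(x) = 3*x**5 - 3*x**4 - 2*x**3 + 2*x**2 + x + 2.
20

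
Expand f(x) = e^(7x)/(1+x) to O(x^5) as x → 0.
1 + 6*x + 37*x**2/2 + 116*x**3/3 + 491*x**4/8 + O(x**5)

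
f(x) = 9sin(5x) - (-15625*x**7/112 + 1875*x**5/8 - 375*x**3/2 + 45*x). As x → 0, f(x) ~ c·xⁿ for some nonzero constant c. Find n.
9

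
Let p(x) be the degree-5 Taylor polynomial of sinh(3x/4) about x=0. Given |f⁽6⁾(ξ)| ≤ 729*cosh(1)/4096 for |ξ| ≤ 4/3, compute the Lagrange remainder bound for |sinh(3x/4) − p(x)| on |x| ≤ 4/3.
cosh(1)/720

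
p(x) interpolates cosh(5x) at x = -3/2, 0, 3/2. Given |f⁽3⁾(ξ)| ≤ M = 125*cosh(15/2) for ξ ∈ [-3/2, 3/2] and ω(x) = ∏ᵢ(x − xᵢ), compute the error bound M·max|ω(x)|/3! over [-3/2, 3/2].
125*sqrt(3)*cosh(15/2)/8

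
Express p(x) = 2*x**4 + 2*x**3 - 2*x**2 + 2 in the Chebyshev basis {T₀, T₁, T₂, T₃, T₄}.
(7/4)T₀ + (3/2)T₁ + (1/2)T₃ + (1/4)T₄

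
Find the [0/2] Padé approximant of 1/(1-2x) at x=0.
1/(1 - 2*x)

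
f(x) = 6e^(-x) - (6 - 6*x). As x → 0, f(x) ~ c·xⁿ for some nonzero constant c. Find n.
2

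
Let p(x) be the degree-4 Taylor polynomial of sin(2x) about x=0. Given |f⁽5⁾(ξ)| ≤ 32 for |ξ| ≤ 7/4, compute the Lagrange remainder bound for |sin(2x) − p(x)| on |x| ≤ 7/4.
16807/3840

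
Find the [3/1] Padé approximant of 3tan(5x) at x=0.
125*x**3 + 15*x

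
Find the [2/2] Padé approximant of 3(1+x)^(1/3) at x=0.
(7*x**2/9 + 7*x/2 + 3)/(5*x**2/54 + 5*x/6 + 1)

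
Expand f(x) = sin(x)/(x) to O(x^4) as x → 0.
1 - x**2/6 + O(x**4)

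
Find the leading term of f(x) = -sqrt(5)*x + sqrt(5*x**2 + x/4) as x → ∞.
sqrt(5)/40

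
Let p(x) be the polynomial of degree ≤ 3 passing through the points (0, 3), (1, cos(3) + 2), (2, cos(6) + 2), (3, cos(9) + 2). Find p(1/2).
15*cos(3)/16 - 5*cos(6)/16 + cos(9)/16 + 37/16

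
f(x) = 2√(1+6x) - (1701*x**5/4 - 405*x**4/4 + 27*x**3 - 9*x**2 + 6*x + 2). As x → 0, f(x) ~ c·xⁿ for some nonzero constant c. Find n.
6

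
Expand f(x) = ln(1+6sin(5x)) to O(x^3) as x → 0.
30*x - 450*x**2 + O(x**3)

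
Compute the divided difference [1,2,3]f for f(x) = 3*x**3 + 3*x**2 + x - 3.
21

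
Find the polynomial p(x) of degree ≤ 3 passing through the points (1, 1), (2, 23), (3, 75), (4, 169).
2*x**3 + 3*x**2 - x - 3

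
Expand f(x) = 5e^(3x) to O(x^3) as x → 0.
5 + 15*x + 45*x**2/2 + O(x**3)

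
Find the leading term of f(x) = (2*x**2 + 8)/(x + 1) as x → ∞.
2*x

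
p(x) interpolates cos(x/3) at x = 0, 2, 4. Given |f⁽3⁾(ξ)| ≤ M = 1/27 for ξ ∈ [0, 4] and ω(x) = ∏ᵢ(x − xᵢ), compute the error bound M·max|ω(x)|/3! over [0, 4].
8*sqrt(3)/729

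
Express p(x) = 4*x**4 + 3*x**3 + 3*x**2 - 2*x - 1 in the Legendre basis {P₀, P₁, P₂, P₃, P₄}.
(4/5)P₀ + (-1/5)P₁ + (30/7)P₂ + (6/5)P₃ + (32/35)P₄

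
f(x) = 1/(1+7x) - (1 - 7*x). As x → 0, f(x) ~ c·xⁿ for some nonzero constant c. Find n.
2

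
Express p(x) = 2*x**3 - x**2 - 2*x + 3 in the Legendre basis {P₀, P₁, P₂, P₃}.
(8/3)P₀ + (-4/5)P₁ + (-2/3)P₂ + (4/5)P₃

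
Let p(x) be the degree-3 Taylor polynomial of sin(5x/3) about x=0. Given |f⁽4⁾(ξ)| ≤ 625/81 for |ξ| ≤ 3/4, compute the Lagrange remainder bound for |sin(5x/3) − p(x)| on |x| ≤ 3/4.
625/6144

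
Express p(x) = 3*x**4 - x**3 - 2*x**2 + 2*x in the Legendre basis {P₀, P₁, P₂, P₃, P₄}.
(-1/15)P₀ + (7/5)P₁ + (8/21)P₂ + (-2/5)P₃ + (24/35)P₄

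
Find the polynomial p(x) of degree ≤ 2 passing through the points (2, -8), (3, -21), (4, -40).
-3*x**2 + 2*x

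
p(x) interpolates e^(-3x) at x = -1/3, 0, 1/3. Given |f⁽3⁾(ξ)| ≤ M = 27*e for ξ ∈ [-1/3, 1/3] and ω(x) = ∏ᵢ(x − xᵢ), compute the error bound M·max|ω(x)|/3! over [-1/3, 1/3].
sqrt(3)*e/27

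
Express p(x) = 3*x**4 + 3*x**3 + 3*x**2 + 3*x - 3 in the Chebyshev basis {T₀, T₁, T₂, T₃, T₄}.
(-3/8)T₀ + (21/4)T₁ + (3)T₂ + (3/4)T₃ + (3/8)T₄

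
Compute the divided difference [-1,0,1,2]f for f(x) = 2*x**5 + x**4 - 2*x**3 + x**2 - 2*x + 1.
10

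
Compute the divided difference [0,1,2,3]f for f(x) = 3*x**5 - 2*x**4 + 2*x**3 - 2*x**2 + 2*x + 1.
65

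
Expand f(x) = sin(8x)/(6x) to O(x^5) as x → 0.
4/3 - 128*x**2/9 + 2048*x**4/45 + O(x**5)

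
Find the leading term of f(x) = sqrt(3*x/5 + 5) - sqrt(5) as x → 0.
3*sqrt(5)*x/50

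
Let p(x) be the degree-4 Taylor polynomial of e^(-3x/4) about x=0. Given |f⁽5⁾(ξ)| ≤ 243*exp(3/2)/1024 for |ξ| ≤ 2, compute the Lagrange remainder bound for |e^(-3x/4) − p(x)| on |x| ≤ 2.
81*exp(3/2)/1280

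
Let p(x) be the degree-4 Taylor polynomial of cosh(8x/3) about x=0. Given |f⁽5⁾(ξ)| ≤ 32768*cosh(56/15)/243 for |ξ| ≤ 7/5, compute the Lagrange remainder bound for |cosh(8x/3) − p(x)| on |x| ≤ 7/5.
68841472*cosh(56/15)/11390625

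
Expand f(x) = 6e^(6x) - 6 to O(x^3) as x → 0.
36*x + 108*x**2 + O(x**3)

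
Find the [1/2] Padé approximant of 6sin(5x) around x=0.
30*x/(25*x**2/6 + 1)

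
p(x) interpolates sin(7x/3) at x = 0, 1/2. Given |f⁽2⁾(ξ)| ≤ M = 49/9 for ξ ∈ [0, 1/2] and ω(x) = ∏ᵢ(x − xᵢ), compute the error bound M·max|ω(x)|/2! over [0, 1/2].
49/288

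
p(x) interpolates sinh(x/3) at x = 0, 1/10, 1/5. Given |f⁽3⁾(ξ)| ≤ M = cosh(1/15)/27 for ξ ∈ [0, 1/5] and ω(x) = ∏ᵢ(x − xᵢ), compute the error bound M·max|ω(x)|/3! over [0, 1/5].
sqrt(3)*cosh(1/15)/729000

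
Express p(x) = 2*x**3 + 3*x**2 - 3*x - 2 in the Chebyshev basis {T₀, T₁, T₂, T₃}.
(-1/2)T₀ + (-3/2)T₁ + (3/2)T₂ + (1/2)T₃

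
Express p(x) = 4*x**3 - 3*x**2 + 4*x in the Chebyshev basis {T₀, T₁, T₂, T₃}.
(-3/2)T₀ + (7)T₁ + (-3/2)T₂ + T₃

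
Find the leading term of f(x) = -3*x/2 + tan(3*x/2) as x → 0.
9*x**3/8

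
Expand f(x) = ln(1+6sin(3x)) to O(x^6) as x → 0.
18*x - 162*x**2 + 1917*x**3 - 25758*x**4 + 1476711*x**5/4 + O(x**6)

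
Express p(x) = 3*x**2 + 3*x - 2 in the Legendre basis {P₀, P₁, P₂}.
-P₀ + (3)P₁ + (2)P₂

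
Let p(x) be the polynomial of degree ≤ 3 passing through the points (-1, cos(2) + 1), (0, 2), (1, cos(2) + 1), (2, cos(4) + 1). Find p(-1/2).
cos(4)/16 + 31/16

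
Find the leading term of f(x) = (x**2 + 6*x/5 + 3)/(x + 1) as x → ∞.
x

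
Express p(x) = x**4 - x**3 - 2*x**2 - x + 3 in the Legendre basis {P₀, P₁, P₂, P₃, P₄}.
(38/15)P₀ + (-8/5)P₁ + (-16/21)P₂ + (-2/5)P₃ + (8/35)P₄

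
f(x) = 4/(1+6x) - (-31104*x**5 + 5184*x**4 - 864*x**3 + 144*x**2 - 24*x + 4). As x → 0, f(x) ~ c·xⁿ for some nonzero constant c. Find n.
6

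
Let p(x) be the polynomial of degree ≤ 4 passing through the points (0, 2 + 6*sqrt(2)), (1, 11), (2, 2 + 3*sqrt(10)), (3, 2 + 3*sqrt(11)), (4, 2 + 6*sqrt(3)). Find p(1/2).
-105*sqrt(10)/64 - 15*sqrt(3)/64 + 21*sqrt(11)/32 + 105*sqrt(2)/64 + 379/32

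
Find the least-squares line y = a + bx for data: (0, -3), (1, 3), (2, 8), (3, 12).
a = -5/2, b = 5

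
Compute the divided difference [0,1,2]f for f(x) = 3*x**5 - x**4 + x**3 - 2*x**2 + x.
39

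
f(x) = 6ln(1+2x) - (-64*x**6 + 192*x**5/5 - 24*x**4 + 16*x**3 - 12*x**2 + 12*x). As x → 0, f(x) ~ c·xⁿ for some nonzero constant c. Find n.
7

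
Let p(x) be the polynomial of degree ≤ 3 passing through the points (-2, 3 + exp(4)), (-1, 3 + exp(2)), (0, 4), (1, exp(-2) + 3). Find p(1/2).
(5 + (-5*exp(2) + exp(4) + 63)*exp(2))*exp(-2)/16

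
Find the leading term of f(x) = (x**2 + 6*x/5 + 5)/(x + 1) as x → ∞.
x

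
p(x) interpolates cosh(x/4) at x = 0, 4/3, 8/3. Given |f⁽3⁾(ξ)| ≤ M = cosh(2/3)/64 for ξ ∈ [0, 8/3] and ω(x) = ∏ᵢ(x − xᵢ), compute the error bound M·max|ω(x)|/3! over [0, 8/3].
sqrt(3)*cosh(2/3)/729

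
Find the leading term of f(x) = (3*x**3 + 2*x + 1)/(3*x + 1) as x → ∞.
x**2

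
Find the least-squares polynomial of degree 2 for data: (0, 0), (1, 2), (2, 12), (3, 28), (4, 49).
-11/35 + (-6/35)x + (22/7)x²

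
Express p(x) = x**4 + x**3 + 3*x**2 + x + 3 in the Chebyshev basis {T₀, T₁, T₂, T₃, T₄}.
(39/8)T₀ + (7/4)T₁ + (2)T₂ + (1/4)T₃ + (1/8)T₄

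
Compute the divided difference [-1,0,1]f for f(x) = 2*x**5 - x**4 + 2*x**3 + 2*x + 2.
-1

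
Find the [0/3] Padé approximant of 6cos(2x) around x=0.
6/(2*x**2 + 1)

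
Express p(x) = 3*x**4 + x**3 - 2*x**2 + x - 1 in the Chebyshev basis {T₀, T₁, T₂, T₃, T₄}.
(-7/8)T₀ + (7/4)T₁ + (1/2)T₂ + (1/4)T₃ + (3/8)T₄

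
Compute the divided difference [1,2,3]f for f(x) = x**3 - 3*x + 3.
6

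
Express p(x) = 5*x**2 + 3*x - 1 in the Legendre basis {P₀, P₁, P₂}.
(2/3)P₀ + (3)P₁ + (10/3)P₂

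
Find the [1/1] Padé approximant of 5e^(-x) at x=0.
(5 - 5*x/2)/(x/2 + 1)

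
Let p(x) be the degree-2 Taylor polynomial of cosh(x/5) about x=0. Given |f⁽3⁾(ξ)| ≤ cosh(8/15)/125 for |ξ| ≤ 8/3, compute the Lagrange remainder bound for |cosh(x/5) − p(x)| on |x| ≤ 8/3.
256*cosh(8/15)/10125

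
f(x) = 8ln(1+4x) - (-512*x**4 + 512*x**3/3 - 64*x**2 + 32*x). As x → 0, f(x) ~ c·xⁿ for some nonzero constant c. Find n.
5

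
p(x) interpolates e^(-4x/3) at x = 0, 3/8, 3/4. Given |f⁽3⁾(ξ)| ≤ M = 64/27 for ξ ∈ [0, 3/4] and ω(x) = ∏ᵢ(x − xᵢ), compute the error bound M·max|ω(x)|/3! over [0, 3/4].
sqrt(3)/216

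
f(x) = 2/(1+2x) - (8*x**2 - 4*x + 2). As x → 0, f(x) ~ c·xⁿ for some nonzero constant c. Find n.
3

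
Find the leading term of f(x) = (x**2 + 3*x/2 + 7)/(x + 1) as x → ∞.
x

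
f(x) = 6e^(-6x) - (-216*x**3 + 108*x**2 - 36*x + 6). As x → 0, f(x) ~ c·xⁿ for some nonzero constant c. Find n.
4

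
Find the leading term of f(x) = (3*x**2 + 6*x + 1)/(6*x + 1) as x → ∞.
x/2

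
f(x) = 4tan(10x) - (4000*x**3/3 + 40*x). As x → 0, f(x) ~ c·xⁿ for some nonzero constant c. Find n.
5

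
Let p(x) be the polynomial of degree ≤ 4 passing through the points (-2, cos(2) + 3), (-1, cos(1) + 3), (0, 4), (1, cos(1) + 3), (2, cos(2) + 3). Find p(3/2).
15*cos(2)/64 + 21*cos(1)/16 + 157/64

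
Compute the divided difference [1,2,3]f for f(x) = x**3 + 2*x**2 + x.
8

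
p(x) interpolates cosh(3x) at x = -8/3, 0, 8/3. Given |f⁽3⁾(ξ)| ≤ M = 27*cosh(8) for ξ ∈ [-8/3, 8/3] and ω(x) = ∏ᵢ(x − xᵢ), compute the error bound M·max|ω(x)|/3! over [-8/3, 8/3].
512*sqrt(3)*cosh(8)/27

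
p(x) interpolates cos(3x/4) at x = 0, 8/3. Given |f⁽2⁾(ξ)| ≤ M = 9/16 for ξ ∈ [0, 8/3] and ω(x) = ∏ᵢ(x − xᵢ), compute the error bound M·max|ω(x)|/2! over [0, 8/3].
1/2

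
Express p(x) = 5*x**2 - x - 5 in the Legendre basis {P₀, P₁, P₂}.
(-10/3)P₀ - P₁ + (10/3)P₂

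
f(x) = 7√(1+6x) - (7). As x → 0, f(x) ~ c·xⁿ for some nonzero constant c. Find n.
1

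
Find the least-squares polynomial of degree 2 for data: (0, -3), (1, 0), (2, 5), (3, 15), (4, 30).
-93/35 + (-13/70)x + (29/14)x²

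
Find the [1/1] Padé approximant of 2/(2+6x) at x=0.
1/(3*x + 1)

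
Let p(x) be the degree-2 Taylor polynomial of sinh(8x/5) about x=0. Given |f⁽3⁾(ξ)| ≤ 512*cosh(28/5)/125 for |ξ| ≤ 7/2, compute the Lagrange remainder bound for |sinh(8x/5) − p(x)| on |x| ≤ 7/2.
10976*cosh(28/5)/375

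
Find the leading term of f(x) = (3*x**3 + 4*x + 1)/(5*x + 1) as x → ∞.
3*x**2/5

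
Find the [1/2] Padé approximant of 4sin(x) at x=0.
4*x/(x**2/6 + 1)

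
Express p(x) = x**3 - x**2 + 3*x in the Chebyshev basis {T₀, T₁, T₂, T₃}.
(-1/2)T₀ + (15/4)T₁ + (-1/2)T₂ + (1/4)T₃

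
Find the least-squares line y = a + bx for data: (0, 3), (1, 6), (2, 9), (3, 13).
a = 14/5, b = 33/10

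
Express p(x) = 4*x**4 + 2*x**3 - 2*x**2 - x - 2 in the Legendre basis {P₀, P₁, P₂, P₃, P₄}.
(-28/15)P₀ + (1/5)P₁ + (20/21)P₂ + (4/5)P₃ + (32/35)P₄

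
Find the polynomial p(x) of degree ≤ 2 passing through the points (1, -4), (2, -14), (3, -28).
-2*x**2 - 4*x + 2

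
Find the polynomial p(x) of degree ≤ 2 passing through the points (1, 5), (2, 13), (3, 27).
3*x**2 - x + 3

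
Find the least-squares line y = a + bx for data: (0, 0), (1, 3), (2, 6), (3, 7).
a = 2/5, b = 12/5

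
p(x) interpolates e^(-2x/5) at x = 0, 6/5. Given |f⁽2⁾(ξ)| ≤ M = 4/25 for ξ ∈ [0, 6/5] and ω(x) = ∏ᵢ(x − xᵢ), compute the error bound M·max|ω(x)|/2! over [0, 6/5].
18/625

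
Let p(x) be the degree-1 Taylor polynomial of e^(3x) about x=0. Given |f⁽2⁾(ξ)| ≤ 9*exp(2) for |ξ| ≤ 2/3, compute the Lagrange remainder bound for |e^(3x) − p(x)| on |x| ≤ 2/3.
2*exp(2)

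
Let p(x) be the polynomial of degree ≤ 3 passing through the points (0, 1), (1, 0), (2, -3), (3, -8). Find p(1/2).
3/4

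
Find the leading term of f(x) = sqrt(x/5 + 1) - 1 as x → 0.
x/10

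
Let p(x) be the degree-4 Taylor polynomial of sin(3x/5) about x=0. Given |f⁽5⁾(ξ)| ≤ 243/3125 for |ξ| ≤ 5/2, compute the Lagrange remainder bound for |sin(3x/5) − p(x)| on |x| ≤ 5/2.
81/1280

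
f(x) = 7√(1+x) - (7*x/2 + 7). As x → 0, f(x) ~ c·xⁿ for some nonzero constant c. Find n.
2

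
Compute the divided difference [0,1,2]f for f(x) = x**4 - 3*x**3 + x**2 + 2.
-1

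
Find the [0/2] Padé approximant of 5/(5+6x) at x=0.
1/(6*x/5 + 1)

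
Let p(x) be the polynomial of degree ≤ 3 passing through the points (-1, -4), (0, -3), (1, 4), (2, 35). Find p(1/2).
-11/8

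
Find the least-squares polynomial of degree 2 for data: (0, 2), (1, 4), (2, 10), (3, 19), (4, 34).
15/7 + (-27/70)x + (29/14)x²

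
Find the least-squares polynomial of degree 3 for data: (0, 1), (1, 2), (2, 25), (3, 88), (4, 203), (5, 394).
6/7 + (-155/42)x + (16/7)x² + (17/6)x³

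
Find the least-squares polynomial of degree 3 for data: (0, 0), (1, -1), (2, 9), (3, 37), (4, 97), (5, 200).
-23/126 + (-673/756)x + (-295/252)x² + (101/54)x³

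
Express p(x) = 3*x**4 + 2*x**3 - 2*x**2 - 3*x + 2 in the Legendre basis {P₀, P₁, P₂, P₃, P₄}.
(29/15)P₀ + (-9/5)P₁ + (8/21)P₂ + (4/5)P₃ + (24/35)P₄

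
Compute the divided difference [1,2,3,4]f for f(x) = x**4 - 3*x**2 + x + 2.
10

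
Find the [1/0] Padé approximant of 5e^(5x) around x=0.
25*x + 5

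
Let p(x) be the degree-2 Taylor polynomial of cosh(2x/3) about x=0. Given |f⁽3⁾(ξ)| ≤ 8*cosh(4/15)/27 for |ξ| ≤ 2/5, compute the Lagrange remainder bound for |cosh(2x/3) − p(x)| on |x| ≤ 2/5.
32*cosh(4/15)/10125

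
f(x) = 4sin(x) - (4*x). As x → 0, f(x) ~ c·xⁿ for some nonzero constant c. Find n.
3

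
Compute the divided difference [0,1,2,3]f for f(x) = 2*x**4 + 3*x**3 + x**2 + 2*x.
15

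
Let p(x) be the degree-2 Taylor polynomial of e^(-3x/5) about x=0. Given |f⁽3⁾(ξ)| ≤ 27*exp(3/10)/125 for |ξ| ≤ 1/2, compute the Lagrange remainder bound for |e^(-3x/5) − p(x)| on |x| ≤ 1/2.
9*exp(3/10)/2000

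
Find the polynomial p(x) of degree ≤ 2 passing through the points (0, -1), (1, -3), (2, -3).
x**2 - 3*x - 1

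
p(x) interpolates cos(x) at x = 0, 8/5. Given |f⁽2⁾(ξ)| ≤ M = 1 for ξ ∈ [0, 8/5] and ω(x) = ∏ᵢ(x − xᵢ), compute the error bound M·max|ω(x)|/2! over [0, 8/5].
8/25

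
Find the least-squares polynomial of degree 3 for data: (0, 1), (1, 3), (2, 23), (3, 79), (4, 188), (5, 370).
17/18 + (-467/756)x + (-53/252)x² + (163/54)x³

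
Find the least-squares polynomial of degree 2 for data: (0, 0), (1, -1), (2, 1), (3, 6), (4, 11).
-9/35 + (-97/70)x + (15/14)x²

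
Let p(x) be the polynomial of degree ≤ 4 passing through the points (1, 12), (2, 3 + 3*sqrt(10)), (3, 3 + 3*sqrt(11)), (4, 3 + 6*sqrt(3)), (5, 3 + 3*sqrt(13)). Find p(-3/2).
-6435*sqrt(10)/32 - 4095*sqrt(3)/16 + 3465*sqrt(13)/128 + 27411/128 + 15015*sqrt(11)/64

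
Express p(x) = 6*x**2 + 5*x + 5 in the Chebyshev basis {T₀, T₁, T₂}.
(8)T₀ + (5)T₁ + (3)T₂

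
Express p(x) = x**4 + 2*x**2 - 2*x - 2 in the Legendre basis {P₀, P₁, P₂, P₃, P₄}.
(-17/15)P₀ + (-2)P₁ + (40/21)P₂ + (8/35)P₄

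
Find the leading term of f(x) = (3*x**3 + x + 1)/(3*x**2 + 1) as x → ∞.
x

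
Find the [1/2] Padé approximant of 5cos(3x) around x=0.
5/(9*x**2/2 + 1)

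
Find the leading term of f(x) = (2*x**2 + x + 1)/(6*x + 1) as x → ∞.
x/3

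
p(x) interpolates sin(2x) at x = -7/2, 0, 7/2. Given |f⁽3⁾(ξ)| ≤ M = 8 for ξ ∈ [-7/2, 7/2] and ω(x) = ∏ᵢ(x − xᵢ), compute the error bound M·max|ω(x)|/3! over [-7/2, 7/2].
343*sqrt(3)/27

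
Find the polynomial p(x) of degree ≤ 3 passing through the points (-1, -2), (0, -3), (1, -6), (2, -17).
-x**3 - x**2 - x - 3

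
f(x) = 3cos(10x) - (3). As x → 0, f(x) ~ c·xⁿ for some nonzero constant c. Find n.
2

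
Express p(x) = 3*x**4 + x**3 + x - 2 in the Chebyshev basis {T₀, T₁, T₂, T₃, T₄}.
(-7/8)T₀ + (7/4)T₁ + (3/2)T₂ + (1/4)T₃ + (3/8)T₄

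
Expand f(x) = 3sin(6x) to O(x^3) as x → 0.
18*x + O(x**3)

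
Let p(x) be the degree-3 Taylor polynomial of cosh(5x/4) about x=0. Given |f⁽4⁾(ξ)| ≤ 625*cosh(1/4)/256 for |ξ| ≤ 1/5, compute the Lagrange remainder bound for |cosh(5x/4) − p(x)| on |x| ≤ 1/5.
cosh(1/4)/6144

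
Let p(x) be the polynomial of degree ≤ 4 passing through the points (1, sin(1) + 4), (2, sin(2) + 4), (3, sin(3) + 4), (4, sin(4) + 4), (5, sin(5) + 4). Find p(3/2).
7*sin(4)/32 - 35*sin(3)/64 - 5*sin(5)/128 + 35*sin(1)/128 + 35*sin(2)/32 + 4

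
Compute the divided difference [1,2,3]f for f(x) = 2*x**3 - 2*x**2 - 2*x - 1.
10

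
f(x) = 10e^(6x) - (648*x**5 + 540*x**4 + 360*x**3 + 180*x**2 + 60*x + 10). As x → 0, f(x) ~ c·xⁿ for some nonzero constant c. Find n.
6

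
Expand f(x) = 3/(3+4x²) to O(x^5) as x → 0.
1 - 4*x**2/3 + 16*x**4/9 + O(x**5)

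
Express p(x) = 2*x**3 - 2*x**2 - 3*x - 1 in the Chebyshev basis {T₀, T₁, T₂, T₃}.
(-2)T₀ + (-3/2)T₁ - T₂ + (1/2)T₃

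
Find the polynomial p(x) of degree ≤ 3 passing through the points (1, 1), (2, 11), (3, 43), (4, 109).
2*x**3 - x**2 - x + 1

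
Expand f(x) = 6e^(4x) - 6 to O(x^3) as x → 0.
24*x + 48*x**2 + O(x**3)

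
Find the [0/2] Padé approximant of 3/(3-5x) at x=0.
1/(1 - 5*x/3)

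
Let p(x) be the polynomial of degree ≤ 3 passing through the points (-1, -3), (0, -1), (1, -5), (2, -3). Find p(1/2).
-3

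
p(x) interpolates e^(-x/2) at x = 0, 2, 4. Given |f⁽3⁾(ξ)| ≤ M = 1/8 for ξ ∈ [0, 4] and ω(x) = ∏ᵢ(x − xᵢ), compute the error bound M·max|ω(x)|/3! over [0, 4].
sqrt(3)/27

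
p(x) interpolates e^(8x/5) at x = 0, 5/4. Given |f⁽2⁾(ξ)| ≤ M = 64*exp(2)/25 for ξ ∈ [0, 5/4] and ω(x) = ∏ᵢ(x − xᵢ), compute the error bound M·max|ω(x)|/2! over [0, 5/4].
exp(2)/2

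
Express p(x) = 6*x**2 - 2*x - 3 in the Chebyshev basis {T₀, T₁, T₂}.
(-2)T₁ + (3)T₂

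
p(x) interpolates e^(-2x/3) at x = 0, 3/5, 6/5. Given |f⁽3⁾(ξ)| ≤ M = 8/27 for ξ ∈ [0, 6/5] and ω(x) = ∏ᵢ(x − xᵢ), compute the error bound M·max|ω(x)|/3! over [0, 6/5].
8*sqrt(3)/3375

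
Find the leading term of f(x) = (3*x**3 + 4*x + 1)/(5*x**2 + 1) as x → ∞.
3*x/5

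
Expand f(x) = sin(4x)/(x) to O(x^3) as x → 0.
4 - 32*x**2/3 + O(x**3)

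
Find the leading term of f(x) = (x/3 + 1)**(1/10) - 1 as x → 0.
x/30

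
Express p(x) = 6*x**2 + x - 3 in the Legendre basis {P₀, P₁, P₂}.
-P₀ + P₁ + (4)P₂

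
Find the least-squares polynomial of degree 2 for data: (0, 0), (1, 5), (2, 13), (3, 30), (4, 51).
9/35 + (69/70)x + (41/14)x²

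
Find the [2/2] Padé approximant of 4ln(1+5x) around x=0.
10*x*(5*x + 2)/(25*x**2/6 + 5*x + 1)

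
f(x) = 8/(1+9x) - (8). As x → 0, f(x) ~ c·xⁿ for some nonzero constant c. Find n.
1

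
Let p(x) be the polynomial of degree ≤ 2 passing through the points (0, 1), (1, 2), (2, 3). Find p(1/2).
3/2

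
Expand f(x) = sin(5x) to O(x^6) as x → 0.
5*x - 125*x**3/6 + 625*x**5/24 + O(x**6)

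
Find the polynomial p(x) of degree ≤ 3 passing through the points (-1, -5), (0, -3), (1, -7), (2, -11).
x**3 - 3*x**2 - 2*x - 3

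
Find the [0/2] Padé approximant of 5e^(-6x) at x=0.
5/(18*x**2 + 6*x + 1)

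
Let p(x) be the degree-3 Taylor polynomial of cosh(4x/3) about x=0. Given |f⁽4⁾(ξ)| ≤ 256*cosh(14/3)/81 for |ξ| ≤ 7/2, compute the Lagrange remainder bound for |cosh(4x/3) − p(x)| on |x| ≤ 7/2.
4802*cosh(14/3)/243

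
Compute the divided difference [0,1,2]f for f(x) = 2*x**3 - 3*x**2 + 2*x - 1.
3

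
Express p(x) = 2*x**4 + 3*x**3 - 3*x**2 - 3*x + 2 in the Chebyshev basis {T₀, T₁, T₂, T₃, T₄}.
(5/4)T₀ + (-3/4)T₁ + (-1/2)T₂ + (3/4)T₃ + (1/4)T₄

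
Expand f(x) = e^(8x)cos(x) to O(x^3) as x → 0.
1 + 8*x + 63*x**2/2 + O(x**3)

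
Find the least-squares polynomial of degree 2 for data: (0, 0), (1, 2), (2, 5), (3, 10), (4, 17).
4/35 + (27/35)x + (6/7)x²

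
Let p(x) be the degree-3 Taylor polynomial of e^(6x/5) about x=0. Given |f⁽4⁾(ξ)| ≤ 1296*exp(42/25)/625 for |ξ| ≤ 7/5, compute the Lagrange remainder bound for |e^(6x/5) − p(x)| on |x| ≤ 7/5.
129654*exp(42/25)/390625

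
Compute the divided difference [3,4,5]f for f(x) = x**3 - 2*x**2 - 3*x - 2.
10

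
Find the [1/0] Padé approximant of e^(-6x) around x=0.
1 - 6*x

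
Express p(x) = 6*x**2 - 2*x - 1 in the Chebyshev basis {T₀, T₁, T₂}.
(2)T₀ + (-2)T₁ + (3)T₂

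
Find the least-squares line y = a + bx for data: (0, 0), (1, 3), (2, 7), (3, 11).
a = -3/10, b = 37/10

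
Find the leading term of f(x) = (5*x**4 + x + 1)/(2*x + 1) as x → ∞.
5*x**3/2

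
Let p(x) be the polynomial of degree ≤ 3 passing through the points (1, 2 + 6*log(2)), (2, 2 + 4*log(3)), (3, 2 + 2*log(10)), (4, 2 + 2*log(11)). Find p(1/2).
2 + log(819200*11**(3/8)*2**(3/4)*3**(1/4)*5**(5/8)/216513)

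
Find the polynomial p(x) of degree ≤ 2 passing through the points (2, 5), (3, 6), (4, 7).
x + 3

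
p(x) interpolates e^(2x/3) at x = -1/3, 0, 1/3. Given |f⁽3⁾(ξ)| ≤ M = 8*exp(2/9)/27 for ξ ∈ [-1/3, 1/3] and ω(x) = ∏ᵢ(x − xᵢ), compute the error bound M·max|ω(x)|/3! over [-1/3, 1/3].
8*sqrt(3)*exp(2/9)/19683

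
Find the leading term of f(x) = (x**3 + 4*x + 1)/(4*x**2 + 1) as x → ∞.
x/4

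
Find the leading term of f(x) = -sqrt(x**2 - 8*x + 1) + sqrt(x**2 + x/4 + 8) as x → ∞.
33/8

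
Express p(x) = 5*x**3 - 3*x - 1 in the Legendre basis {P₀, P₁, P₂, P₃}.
-P₀ + (2)P₃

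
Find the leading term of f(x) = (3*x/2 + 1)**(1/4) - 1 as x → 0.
3*x/8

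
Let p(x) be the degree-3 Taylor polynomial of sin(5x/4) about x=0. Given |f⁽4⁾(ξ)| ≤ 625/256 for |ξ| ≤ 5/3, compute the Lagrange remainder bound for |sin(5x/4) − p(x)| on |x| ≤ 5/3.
390625/497664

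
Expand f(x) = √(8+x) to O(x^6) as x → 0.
2*sqrt(2) + sqrt(2)*x/8 - sqrt(2)*x**2/256 + sqrt(2)*x**3/4096 - 5*sqrt(2)*x**4/262144 + 7*sqrt(2)*x**5/4194304 + O(x**6)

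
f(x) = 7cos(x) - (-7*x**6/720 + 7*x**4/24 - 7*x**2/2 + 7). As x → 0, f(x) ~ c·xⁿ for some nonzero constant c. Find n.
8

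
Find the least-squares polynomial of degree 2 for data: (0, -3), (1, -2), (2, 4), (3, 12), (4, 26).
-3 + (-4/5)x + (2)x²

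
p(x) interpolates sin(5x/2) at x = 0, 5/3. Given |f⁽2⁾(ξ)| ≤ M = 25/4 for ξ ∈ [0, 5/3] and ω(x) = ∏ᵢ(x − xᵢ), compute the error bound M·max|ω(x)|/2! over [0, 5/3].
625/288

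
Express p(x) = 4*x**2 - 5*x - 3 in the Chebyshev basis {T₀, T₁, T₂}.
-T₀ + (-5)T₁ + (2)T₂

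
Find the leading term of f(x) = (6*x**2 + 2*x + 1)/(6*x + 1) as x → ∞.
x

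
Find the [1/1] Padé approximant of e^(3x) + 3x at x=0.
(21*x/4 + 1)/(1 - 3*x/4)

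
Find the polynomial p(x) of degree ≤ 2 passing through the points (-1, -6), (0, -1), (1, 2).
-x**2 + 4*x - 1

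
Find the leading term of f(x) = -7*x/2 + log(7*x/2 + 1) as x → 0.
-49*x**2/8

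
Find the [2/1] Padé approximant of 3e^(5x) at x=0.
(25*x**2/2 + 10*x + 3)/(1 - 5*x/3)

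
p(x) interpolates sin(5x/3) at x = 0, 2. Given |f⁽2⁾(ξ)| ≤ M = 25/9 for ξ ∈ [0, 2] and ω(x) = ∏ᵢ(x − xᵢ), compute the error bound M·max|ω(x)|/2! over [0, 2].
25/18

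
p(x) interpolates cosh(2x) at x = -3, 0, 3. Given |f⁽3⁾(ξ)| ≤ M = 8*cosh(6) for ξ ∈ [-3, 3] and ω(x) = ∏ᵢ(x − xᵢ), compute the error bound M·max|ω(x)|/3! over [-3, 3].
8*sqrt(3)*cosh(6)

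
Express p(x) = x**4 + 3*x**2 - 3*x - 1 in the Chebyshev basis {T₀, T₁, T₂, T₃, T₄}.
(7/8)T₀ + (-3)T₁ + (2)T₂ + (1/8)T₄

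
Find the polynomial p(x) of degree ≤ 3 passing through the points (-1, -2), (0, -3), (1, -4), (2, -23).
-3*x**3 + 2*x - 3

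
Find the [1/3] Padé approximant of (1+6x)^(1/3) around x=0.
(5*x + 1)/(8*x**3/3 - 2*x**2 + 3*x + 1)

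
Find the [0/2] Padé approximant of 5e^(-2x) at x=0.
5/(2*x**2 + 2*x + 1)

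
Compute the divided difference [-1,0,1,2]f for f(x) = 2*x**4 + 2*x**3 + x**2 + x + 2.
6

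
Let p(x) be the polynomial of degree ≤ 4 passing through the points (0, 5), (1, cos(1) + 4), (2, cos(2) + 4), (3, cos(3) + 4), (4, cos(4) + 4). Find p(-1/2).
-105*cos(1)/32 + 189*cos(2)/64 + 35*cos(4)/128 - 45*cos(3)/32 + 827/128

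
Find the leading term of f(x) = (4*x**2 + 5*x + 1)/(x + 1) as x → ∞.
4*x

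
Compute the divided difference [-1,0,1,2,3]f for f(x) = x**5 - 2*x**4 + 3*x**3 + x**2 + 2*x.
3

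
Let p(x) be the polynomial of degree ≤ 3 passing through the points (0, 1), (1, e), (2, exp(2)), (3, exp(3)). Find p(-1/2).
-5*exp(3)/16 - 35*e/16 + 35/16 + 21*exp(2)/16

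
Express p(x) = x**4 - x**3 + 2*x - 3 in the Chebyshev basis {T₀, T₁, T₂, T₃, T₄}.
(-21/8)T₀ + (5/4)T₁ + (1/2)T₂ + (-1/4)T₃ + (1/8)T₄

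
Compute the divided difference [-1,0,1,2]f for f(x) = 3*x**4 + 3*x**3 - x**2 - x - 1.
9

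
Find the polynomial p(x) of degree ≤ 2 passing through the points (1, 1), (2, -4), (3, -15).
-3*x**2 + 4*x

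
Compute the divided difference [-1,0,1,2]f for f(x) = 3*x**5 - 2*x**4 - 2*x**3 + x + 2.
9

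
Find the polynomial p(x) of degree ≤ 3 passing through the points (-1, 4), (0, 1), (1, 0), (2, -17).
-3*x**3 + x**2 + x + 1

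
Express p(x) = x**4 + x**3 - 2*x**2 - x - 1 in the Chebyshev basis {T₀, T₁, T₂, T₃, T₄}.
(-13/8)T₀ + (-1/4)T₁ + (-1/2)T₂ + (1/4)T₃ + (1/8)T₄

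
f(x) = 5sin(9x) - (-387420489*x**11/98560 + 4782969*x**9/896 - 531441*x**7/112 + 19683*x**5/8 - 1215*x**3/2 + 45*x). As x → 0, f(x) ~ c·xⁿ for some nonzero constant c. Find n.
13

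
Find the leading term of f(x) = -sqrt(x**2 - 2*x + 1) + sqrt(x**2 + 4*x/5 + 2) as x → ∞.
7/5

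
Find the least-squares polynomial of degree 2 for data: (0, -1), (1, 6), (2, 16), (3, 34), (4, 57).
-24/35 + (104/35)x + (20/7)x²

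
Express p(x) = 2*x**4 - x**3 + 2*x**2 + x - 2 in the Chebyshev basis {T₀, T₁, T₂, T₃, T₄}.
(-1/4)T₀ + (1/4)T₁ + (2)T₂ + (-1/4)T₃ + (1/4)T₄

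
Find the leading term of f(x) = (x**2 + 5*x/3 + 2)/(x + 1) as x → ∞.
x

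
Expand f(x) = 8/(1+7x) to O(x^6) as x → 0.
8 - 56*x + 392*x**2 - 2744*x**3 + 19208*x**4 - 134456*x**5 + O(x**6)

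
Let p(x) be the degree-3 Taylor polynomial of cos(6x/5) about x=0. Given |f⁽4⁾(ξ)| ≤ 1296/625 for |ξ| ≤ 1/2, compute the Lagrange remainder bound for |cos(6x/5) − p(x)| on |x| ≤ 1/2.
27/5000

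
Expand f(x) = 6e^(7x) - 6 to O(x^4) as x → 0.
42*x + 147*x**2 + 343*x**3 + O(x**4)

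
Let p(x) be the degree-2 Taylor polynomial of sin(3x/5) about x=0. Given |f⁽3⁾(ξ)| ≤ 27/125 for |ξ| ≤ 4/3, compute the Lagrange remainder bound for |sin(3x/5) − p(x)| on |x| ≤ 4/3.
32/375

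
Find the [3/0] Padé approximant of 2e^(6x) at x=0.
72*x**3 + 36*x**2 + 12*x + 2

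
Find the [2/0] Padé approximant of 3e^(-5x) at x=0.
75*x**2/2 - 15*x + 3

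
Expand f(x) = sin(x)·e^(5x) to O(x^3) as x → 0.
x + 5*x**2 + O(x**3)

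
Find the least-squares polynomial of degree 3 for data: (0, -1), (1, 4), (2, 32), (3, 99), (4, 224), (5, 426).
-47/42 + (167/252)x + (38/21)x² + (109/36)x³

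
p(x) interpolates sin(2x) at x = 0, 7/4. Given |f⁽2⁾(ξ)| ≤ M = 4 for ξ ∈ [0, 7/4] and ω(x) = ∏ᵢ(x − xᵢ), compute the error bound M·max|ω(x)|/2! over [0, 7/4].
49/32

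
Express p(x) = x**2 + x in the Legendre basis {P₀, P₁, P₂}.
(1/3)P₀ + P₁ + (2/3)P₂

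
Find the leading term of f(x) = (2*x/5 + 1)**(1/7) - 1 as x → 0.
2*x/35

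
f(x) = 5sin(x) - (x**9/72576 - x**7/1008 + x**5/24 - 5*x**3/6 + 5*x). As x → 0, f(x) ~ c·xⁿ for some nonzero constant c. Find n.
11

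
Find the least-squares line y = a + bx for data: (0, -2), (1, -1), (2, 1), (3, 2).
a = -21/10, b = 7/5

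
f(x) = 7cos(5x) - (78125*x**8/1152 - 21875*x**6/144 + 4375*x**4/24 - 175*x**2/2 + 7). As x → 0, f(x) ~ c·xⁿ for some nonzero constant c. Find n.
10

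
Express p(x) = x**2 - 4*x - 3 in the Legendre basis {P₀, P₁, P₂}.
(-8/3)P₀ + (-4)P₁ + (2/3)P₂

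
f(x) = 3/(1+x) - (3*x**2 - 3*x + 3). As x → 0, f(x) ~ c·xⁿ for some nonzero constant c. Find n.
3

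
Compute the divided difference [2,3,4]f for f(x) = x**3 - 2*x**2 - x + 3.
7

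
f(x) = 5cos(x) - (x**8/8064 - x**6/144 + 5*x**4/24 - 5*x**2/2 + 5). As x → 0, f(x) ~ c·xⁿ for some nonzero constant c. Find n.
10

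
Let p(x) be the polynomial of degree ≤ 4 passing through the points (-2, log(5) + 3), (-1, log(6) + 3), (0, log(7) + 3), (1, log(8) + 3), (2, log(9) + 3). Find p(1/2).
log(2*2**(1/4)*3**(49/64)*5**(3/128)*7**(45/64)/3) + 3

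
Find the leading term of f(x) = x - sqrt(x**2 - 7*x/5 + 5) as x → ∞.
7/10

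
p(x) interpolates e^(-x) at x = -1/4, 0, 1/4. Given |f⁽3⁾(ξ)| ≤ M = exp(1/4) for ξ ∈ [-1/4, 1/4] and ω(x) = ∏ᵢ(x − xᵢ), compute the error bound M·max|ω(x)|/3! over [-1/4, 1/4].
sqrt(3)*exp(1/4)/1728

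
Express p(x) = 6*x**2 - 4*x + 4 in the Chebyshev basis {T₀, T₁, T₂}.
(7)T₀ + (-4)T₁ + (3)T₂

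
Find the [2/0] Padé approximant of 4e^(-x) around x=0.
2*x**2 - 4*x + 4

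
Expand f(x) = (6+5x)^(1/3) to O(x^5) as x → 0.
6**(1/3) + 5*6**(1/3)*x/18 - 25*6**(1/3)*x**2/324 + 625*6**(1/3)*x**3/17496 - 3125*6**(1/3)*x**4/157464 + O(x**5)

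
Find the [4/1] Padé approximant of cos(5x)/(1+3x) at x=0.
(625*x**4/24 - 25*x**2/2 + 1)/(3*x + 1)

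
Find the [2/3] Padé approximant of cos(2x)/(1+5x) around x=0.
(1 - 5*x**2/3)/(5*x**3/3 + x**2/3 + 5*x + 1)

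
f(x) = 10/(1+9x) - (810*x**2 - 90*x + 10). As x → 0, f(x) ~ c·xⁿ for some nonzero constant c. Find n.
3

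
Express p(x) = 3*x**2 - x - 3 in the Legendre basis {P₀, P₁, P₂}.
(-2)P₀ - P₁ + (2)P₂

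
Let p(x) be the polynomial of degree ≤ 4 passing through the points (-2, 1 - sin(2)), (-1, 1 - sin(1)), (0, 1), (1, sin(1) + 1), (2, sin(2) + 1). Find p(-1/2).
-5*sin(1)/8 + sin(2)/16 + 1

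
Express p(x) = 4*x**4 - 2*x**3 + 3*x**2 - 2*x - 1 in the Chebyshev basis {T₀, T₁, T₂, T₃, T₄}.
(2)T₀ + (-7/2)T₁ + (7/2)T₂ + (-1/2)T₃ + (1/2)T₄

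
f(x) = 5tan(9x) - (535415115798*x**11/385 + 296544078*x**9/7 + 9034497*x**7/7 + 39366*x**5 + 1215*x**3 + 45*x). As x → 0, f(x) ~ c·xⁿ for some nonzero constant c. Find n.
13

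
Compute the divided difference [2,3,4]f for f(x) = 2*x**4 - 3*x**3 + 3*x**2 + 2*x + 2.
86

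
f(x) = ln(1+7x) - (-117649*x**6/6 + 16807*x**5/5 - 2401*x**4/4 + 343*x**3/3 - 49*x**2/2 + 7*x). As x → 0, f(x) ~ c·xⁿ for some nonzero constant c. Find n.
7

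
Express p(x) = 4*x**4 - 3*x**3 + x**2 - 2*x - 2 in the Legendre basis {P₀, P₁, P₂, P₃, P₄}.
(-13/15)P₀ + (-19/5)P₁ + (62/21)P₂ + (-6/5)P₃ + (32/35)P₄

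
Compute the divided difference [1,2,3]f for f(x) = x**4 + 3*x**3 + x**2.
44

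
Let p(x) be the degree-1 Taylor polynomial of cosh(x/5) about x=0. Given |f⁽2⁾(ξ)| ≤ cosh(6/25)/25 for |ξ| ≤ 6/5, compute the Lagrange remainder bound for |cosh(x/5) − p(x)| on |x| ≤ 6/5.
18*cosh(6/25)/625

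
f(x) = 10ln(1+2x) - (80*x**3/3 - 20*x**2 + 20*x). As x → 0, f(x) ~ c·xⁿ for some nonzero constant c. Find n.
4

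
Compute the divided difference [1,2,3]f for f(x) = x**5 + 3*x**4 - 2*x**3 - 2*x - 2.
153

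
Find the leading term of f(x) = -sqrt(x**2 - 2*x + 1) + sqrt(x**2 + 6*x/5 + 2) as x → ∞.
8/5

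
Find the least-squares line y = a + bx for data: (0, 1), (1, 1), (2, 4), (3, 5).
a = 1/2, b = 3/2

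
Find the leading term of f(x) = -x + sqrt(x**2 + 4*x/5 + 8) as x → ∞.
2/5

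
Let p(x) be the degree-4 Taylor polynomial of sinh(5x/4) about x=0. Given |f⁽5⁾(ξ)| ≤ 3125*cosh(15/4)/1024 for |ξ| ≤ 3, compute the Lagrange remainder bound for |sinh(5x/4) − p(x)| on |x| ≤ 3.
50625*cosh(15/4)/8192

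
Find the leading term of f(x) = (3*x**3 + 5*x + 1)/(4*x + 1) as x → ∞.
3*x**2/4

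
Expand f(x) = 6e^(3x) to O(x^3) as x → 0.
6 + 18*x + 27*x**2 + O(x**3)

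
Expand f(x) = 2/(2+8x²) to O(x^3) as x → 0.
1 - 4*x**2 + O(x**3)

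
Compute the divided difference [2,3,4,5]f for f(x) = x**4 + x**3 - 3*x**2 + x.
15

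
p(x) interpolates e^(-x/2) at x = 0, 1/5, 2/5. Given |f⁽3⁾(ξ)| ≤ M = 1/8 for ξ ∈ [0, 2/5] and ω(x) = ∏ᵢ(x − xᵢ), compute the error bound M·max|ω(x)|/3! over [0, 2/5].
sqrt(3)/27000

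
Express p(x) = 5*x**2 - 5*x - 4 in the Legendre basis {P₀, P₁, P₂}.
(-7/3)P₀ + (-5)P₁ + (10/3)P₂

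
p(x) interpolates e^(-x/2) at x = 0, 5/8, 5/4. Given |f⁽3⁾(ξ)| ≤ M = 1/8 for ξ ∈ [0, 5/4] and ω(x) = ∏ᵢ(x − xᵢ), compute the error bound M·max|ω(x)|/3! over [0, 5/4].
125*sqrt(3)/110592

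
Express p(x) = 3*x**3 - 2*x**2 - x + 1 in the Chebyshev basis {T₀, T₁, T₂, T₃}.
(5/4)T₁ - T₂ + (3/4)T₃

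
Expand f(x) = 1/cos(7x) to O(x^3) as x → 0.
1 + 49*x**2/2 + O(x**3)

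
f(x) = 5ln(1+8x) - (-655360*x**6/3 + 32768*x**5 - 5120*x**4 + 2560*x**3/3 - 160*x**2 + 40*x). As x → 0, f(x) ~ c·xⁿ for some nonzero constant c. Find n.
7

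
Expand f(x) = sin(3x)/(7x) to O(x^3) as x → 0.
3/7 - 9*x**2/14 + O(x**3)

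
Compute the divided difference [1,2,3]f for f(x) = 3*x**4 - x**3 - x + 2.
69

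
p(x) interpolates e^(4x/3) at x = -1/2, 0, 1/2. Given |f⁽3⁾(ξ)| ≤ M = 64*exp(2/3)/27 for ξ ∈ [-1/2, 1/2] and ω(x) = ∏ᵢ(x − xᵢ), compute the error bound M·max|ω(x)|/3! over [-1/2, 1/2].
8*sqrt(3)*exp(2/3)/729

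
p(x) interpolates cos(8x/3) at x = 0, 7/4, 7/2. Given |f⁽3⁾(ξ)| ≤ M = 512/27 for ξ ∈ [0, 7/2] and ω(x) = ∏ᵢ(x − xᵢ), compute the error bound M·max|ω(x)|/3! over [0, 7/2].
2744*sqrt(3)/729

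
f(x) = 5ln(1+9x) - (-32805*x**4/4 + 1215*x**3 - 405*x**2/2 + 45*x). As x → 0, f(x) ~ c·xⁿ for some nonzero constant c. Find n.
5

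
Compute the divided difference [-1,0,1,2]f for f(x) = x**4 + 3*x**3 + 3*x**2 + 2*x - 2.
5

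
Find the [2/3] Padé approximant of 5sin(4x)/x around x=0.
(20 - 112*x**2/3)/(4*x**2/5 + 1)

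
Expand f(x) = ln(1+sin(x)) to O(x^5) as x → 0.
x - x**2/2 + x**3/6 - x**4/12 + O(x**5)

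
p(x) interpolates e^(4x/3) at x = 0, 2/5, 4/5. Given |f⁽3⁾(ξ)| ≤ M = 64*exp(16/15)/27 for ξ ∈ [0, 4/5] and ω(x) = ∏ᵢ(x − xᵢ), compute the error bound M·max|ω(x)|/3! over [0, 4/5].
512*sqrt(3)*exp(16/15)/91125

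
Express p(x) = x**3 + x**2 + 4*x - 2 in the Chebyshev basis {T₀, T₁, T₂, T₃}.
(-3/2)T₀ + (19/4)T₁ + (1/2)T₂ + (1/4)T₃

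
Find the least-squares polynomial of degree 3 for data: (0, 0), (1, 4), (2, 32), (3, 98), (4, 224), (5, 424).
-4/63 + (-208/189)x + (23/9)x² + (79/27)x³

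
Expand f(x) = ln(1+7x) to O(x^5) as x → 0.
7*x - 49*x**2/2 + 343*x**3/3 - 2401*x**4/4 + O(x**5)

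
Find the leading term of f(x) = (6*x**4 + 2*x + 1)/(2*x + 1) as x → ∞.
3*x**3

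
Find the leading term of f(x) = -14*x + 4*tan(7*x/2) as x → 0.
343*x**3/6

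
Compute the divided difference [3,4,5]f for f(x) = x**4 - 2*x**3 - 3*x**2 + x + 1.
70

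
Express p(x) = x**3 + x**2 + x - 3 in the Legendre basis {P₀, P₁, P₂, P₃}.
(-8/3)P₀ + (8/5)P₁ + (2/3)P₂ + (2/5)P₃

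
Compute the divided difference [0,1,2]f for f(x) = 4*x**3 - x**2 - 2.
11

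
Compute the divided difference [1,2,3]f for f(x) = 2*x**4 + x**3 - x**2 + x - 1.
55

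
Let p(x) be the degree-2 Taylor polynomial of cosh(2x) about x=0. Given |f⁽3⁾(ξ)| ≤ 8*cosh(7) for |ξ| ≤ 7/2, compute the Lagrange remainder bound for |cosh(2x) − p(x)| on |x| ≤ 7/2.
343*cosh(7)/6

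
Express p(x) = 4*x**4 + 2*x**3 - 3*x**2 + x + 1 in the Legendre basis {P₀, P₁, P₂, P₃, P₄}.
(4/5)P₀ + (11/5)P₁ + (2/7)P₂ + (4/5)P₃ + (32/35)P₄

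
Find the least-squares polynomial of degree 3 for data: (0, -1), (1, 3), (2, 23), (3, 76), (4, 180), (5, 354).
-15/14 + (73/28)x + (-37/28)x² + (3)x³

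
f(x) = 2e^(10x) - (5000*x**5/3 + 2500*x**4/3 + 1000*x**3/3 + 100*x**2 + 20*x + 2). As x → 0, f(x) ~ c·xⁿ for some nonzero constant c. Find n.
6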